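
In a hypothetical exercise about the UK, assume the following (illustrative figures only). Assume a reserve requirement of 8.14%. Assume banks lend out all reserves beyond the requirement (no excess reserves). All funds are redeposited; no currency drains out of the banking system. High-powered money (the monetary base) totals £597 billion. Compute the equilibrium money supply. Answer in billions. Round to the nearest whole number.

With no currency drain or excess reserves, the money multiplier is m = 1/rr = 1/0.0814 ≈ 12.2850.
Money supply M = m × MB = 12.2850 × 597 = 7334.145 billion.

£7334 billion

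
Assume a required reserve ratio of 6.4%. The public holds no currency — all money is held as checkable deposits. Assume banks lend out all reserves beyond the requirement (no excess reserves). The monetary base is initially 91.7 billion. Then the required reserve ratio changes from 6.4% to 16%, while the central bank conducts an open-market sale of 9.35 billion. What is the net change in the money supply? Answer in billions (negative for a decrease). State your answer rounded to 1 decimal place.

Before: m₁ = 1 / (0.064) = 15.6250, MB₁ = 91.7, so M₁ = 15.6250 × 91.7 = 1432.8125 billion.
After: m₂ = 1 / (0.16) = 6.25, MB₂ = 91.7 − 9.35 = 82.35, so M₂ = 6.25 × 82.35 = 514.6875 billion.
ΔM = M₂ − M₁ = 514.6875 − 1432.8125 = -918.125 billion.

-918.1 billion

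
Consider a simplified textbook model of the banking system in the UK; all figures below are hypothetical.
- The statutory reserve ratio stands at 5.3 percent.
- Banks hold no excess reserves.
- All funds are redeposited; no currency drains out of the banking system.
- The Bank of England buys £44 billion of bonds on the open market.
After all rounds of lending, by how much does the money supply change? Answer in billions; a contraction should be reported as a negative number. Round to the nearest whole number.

The simple money multiplier is m = 1/rr = 1/0.053 ≈ 18.8679.
An open-market purchase increases the monetary base by 44 billion, so ΔM = m × ΔMB = 18.8679 × 44 = 830.1876 billion.

£830 billion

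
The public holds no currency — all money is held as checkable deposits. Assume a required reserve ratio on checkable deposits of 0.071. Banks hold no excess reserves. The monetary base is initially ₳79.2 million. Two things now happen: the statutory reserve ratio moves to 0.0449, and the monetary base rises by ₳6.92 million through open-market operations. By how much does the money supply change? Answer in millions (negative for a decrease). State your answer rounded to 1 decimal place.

Before: m₁ = 1 / (0.071) ≈ 14.0845, MB₁ = 79.2, so M₁ = 14.0845 × 79.2 = 1115.4924 million.
After: m₂ = 1 / (0.0449) ≈ 22.2717, MB₂ = 79.2 + 6.92 = 86.12, so M₂ = 22.2717 × 86.12 ≈ 1918.0388 million.
ΔM = M₂ − M₁ = 1918.0388 − 1115.4924 = 802.5464 million.

₳802.5 million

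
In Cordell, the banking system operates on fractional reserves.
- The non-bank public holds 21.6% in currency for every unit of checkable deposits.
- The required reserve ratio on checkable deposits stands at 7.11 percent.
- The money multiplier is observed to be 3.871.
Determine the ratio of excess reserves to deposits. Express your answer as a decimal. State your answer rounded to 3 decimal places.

0.027

Using m = 3.871. Since m = (1 + c)/(c + rr + e), the denominator satisfies c + rr + e = (1 + c)/m = (1 + 0.216) / 3.871 ≈ 0.314131.
With c = 0.216 and rr = 0.0711, the ratio of excess reserves to deposits is 0.314131 − 0.216 − 0.0711 = 0.027031.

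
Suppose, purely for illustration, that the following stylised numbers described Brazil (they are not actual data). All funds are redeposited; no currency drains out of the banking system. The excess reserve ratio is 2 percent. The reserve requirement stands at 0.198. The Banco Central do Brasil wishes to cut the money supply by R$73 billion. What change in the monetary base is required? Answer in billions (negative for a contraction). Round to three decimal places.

-15.914 billion

The money multiplier is m = 1 / (rr + e) = 1 / (0.198 + 0.02) ≈ 4.587156.
ΔMB = ΔM / m = (−73) / 4.587156 ≈ -15.914 billion.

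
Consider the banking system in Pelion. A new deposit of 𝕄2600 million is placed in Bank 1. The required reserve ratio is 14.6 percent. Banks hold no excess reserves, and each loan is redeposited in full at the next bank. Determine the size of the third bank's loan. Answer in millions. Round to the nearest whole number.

Each bank lends a fraction (1 − rr) = 0.8540 of the deposit it receives, so Bank 3 receives 2600·0.8540^2 and lends 2600·0.8540^3 ≈ 1619.3732 million.

𝕄1619 million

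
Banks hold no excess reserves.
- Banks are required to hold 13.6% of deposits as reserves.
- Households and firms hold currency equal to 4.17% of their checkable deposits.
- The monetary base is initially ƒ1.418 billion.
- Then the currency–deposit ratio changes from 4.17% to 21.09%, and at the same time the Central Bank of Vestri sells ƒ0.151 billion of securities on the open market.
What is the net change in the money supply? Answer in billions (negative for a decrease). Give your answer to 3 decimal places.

Before: m₁ = (1 + 0.0417) / (0.136 + 0.0417) ≈ 5.86213, MB₁ = 1.418, so M₁ = 5.86213 × 1.418 ≈ 8.3125 billion.
After: m₂ = (1 + 0.2109) / (0.136 + 0.2109) ≈ 3.49063, MB₂ = 1.418 − 0.151 = 1.267, so M₂ = 3.49063 × 1.267 ≈ 4.4226 billion.
ΔM = M₂ − M₁ = 4.4226 − 8.3125 = -3.8899 billion.

-3.890 billion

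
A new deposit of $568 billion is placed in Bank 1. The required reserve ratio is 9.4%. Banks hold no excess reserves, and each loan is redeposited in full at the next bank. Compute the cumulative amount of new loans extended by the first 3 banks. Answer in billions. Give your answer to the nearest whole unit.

$1403 billion

Bank i lends (1 − rr)^i of the original deposit: Bank 1 lends 568·0.9060 = 514.6080, Bank 2 lends 568·0.9060² ≈ 466.2348, and so on.
Summing a geometric series: total = 568·[0.9060·(1 − 0.9060^3) / (1 − 0.9060)] ≈ 1403.2516 billion.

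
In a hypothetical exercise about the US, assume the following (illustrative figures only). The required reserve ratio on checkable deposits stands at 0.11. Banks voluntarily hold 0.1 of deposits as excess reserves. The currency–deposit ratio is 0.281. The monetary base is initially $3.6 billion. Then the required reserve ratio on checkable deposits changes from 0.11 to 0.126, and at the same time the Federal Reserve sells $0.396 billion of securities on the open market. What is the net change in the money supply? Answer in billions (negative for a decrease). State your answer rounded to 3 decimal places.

-1.297 billion

Before: m₁ = (1 + 0.281) / (0.11 + 0.1 + 0.281) ≈ 2.60896, MB₁ = 3.6, so M₁ = 2.60896 × 3.6 ≈ 9.3923 billion.
After: m₂ = (1 + 0.281) / (0.126 + 0.1 + 0.281) ≈ 2.52663, MB₂ = 3.6 − 0.396 = 3.204, so M₂ = 2.52663 × 3.204 ≈ 8.0953 billion.
ΔM = M₂ − M₁ = 8.0953 − 9.3923 = -1.297 billion.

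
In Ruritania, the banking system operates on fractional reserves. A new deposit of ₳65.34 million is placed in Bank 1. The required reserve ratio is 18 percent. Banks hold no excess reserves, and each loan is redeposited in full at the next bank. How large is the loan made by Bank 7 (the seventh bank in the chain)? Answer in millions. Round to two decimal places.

Each bank lends a fraction (1 − rr) = 0.8200 of the deposit it receives, so Bank 7 receives 65.34·0.8200^6 and lends 65.34·0.8200^7 ≈ 16.2883 million.

₳16.29 million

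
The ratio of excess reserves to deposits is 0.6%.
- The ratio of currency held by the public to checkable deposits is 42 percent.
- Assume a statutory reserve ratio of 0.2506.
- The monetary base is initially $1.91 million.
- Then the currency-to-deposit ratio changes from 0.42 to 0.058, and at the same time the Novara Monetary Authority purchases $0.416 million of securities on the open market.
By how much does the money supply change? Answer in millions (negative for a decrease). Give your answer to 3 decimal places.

Before: m₁ = (1 + 0.42) / (0.2506 + 0.006 + 0.42) ≈ 2.09873, MB₁ = 1.91, so M₁ = 2.09873 × 1.91 ≈ 4.0086 million.
After: m₂ = (1 + 0.058) / (0.2506 + 0.006 + 0.058) ≈ 3.36300, MB₂ = 1.91 + 0.416 = 2.326, so M₂ = 3.36300 × 2.326 ≈ 7.8223 million.
ΔM = M₂ − M₁ = 7.8223 − 4.0086 = 3.8137 million.

$3.814 million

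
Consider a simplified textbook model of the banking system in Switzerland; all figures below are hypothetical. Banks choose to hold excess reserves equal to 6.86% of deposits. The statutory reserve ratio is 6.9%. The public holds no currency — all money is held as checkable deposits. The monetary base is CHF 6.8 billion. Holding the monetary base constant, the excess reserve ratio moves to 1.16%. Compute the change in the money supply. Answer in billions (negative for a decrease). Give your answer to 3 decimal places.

Initially m₁ = 1 / (0.069 + 0.0686) ≈ 7.26744, so M₁ = 7.26744 × 6.8 ≈ 49.4186 billion.
After the change m₂ = 1 / (0.069 + 0.0116) ≈ 12.40695, so M₂ = 12.40695 × 6.8 ≈ 84.3673 billion.
ΔM = M₂ − M₁ = 84.3673 − 49.4186 = 34.9487 billion.

CHF 34.949 billion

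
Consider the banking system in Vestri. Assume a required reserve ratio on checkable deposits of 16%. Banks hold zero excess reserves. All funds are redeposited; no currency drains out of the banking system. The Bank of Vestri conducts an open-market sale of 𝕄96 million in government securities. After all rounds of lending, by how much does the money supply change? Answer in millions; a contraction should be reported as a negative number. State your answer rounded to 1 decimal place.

-600.0 million

The simple money multiplier is m = 1/rr = 1/0.16 = 6.25.
An open-market sale reduces the monetary base by 96 million, so ΔM = m × ΔMB = 6.25 × (−96) = -600 million.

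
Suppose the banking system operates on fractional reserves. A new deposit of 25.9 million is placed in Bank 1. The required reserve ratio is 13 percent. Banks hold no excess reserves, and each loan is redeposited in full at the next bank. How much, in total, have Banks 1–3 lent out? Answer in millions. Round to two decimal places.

59.19 million

Bank i lends (1 − rr)^i of the original deposit: Bank 1 lends 25.9·0.8700 = 22.5330, Bank 2 lends 25.9·0.8700² ≈ 19.6037, and so on.
Summing a geometric series: total = 25.9·[0.8700·(1 − 0.8700^3) / (1 − 0.8700)] ≈ 59.1919 million.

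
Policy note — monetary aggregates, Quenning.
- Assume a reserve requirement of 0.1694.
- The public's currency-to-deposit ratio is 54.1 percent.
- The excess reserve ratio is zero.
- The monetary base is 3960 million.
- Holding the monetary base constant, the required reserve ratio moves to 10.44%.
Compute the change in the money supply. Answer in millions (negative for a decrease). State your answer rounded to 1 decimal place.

865.1 million

Initially m₁ = (1 + 0.541) / (0.1694 + 0.541) ≈ 2.169200, so M₁ = 2.169200 × 3960 = 8590.032 million.
After the change m₂ = (1 + 0.541) / (0.1044 + 0.541) ≈ 2.387667, so M₂ = 2.387667 × 3960 ≈ 9455.1613 million.
ΔM = M₂ − M₁ = 9455.1613 − 8590.032 = 865.1293 million.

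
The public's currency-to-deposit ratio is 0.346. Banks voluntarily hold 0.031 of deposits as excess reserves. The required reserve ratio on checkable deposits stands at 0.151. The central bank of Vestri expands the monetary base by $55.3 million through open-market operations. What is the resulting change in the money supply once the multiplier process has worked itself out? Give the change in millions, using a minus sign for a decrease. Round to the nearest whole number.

The money multiplier is m = (1 + c) / (rr + e + c) = (1 + 0.346) / (0.151 + 0.031 + 0.346) ≈ 2.5492.
The purchase adds 55.3 million of base, so ΔM = m × ΔMB = 2.5492 × (+55.3) ≈ 140.9708 million.

$141 million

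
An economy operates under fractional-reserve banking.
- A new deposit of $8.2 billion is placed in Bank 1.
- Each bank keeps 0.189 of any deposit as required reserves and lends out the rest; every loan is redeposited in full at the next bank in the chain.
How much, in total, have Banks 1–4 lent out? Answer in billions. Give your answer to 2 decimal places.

Bank i lends (1 − rr)^i of the original deposit: Bank 1 lends 8.2·0.8110 = 6.6502, Bank 2 lends 8.2·0.8110² ≈ 5.3933, and so on.
Summing a geometric series: total = 8.2·[0.8110·(1 − 0.8110^4) / (1 − 0.8110)] ≈ 19.9648 billion.

$19.96 billion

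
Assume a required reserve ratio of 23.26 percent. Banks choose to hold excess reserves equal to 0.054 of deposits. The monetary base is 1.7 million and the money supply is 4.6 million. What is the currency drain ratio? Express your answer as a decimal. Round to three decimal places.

Using m = M/MB = 4.6/1.7 ≈ 2.705882. From m = (1 + c)/(c + rr + e), rearranging gives 1 + c = m·(c + rr + e), so c·(1 − m) = m·(rr + e) − 1.
Hence c = [m·(rr + e) − 1]/(1 − m) = [2.705882 × (0.2326 + 0.054) − 1] / (1 − 2.705882) ≈ 0.131600.

0.132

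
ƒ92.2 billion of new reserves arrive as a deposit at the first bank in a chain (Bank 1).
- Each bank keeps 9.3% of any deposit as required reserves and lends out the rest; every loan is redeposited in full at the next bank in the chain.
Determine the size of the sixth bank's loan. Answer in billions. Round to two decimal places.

Each bank lends a fraction (1 − rr) = 0.9070 of the deposit it receives, so Bank 6 receives 92.2·0.9070^5 and lends 92.2·0.9070^6 ≈ 51.3304 billion.

ƒ51.33 billion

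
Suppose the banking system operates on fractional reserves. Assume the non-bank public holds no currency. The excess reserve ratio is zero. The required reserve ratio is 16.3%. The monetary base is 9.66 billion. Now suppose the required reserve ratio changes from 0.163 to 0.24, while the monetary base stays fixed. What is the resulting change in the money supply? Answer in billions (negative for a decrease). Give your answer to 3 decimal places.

-19.014 billion

Initially m₁ = 1 / (0.163) ≈ 6.13497, so M₁ = 6.13497 × 9.66 ≈ 59.2638 billion.
After the change m₂ = 1 / (0.24) ≈ 4.16667, so M₂ = 4.16667 × 9.66 ≈ 40.25 billion.
ΔM = M₂ − M₁ = 40.25 − 59.2638 = -19.0138 billion.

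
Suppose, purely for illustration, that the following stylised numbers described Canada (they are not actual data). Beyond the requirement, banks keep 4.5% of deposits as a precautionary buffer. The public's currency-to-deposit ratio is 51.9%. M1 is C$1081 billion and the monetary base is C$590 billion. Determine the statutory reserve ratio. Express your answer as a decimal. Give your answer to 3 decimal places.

0.265

Using m = M/MB = 1081/590 ≈ 1.832203. Since m = (1 + c)/(c + rr + e), the denominator satisfies c + rr + e = (1 + c)/m = (1 + 0.519) / 1.832203 ≈ 0.829057.
With c = 0.519 and e = 0.045, the statutory reserve ratio is 0.829057 − 0.519 − 0.045 = 0.265057.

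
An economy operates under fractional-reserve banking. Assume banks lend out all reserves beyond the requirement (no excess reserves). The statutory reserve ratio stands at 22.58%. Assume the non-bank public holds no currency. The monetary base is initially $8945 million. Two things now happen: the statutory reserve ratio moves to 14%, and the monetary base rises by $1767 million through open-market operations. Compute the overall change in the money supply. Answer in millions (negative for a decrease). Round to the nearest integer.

Before: m₁ = 1 / (0.2258) ≈ 4.428698, MB₁ = 8945, so M₁ = 4.428698 × 8945 ≈ 39614.7036 million.
After: m₂ = 1 / (0.14) ≈ 7.142857, MB₂ = 8945 + 1767 = 10712, so M₂ = 7.142857 × 10712 ≈ 76514.2842 million.
ΔM = M₂ − M₁ = 76514.2842 − 39614.7036 = 36899.5806 million.

$36900 million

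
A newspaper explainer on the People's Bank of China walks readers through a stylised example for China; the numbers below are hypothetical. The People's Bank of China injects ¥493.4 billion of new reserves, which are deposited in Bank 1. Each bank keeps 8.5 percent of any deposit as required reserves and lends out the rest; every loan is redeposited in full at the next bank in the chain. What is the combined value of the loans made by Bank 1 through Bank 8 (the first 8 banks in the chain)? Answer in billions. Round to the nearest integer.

Bank i lends (1 − rr)^i of the original deposit: Bank 1 lends 493.4·0.9150 = 451.4610, Bank 2 lends 493.4·0.9150² ≈ 413.0868, and so on.
Summing a geometric series: total = 493.4·[0.9150·(1 − 0.9150^8) / (1 − 0.9150)] ≈ 2701.7292 billion.

¥2702 billion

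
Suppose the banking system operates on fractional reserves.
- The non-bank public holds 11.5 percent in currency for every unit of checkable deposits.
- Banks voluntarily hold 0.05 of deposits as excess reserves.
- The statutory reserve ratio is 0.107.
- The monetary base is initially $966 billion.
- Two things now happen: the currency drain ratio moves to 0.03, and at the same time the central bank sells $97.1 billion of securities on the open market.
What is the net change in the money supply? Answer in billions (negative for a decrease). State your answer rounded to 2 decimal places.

Before: m₁ = (1 + 0.115) / (0.107 + 0.05 + 0.115) ≈ 4.099265, MB₁ = 966, so M₁ = 4.099265 × 966 ≈ 3959.89 billion.
After: m₂ = (1 + 0.03) / (0.107 + 0.05 + 0.03) ≈ 5.508021, MB₂ = 966 − 97.1 = 868.9, so M₂ = 5.508021 × 868.9 ≈ 4785.9194 billion.
ΔM = M₂ − M₁ = 4785.9194 − 3959.89 = 826.0294 billion.

$826.03 billion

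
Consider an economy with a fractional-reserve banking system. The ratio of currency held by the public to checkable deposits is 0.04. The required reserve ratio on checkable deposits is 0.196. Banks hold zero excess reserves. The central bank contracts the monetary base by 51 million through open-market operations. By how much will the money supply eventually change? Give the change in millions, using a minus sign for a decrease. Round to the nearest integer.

-225 million

The money multiplier is m = (1 + c) / (rr + c) = (1 + 0.04) / (0.196 + 0.04) ≈ 4.4068.
The sale removes 51 million of base, so ΔM = m × ΔMB = 4.4068 × (−51) = -224.7468 million.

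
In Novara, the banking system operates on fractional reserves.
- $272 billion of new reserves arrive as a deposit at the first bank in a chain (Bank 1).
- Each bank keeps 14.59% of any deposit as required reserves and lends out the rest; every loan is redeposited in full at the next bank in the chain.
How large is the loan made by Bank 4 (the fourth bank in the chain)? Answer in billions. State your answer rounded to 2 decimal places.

$144.75 billion

Each bank lends a fraction (1 − rr) = 0.8541 of the deposit it receives, so Bank 4 receives 272·0.8541^3 and lends 272·0.8541^4 ≈ 144.7451 billion.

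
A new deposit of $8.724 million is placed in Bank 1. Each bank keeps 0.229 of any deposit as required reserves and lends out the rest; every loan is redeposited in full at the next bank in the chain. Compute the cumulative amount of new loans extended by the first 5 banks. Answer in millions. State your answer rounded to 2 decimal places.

Bank i lends (1 − rr)^i of the original deposit: Bank 1 lends 8.724·0.7710 ≈ 6.7262, Bank 2 lends 8.724·0.7710² ≈ 5.1859, and so on.
Summing a geometric series: total = 8.724·[0.7710·(1 − 0.7710^5) / (1 − 0.7710)] ≈ 21.3699 million.

$21.37 million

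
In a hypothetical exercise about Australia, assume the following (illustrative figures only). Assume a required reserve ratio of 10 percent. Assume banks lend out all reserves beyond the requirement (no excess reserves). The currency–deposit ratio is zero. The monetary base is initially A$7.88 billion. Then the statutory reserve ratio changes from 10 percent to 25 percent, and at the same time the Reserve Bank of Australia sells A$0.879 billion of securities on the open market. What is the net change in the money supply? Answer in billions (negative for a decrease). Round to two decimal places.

-50.80 billion

Before: m₁ = 1 / (0.1) = 10, MB₁ = 7.88, so M₁ = 10 × 7.88 = 78.8 billion.
After: m₂ = 1 / (0.25) = 4, MB₂ = 7.88 − 0.879 = 7.001, so M₂ = 4 × 7.001 = 28.004 billion.
ΔM = M₂ − M₁ = 28.004 − 78.8 = -50.796 billion.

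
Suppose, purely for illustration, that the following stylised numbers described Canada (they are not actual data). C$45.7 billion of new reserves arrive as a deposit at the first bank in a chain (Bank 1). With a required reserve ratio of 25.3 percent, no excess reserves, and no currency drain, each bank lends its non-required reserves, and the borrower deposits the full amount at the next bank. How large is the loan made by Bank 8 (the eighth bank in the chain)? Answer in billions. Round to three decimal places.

Each bank lends a fraction (1 − rr) = 0.7470 of the deposit it receives, so Bank 8 receives 45.7·0.7470^7 and lends 45.7·0.7470^8 ≈ 4.4308 billion.

C$4.431 billion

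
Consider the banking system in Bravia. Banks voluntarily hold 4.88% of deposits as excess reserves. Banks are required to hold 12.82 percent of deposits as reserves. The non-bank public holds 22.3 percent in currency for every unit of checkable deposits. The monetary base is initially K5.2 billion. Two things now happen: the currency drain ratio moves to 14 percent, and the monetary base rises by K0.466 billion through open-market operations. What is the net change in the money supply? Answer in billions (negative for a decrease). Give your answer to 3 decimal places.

Before: m₁ = (1 + 0.223) / (0.1282 + 0.0488 + 0.223) = 3.05750, MB₁ = 5.2, so M₁ = 3.05750 × 5.2 = 15.899 billion.
After: m₂ = (1 + 0.14) / (0.1282 + 0.0488 + 0.14) ≈ 3.59621, MB₂ = 5.2 + 0.466 = 5.666, so M₂ = 3.59621 × 5.666 ≈ 20.3761 billion.
ΔM = M₂ − M₁ = 20.3761 − 15.899 = 4.4771 billion.

K4.477 billion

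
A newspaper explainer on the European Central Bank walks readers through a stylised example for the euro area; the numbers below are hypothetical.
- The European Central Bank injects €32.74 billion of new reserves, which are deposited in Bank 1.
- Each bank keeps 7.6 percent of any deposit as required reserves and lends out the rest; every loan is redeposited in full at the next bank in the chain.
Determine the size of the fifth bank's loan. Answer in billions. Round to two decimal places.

Each bank lends a fraction (1 − rr) = 0.9240 of the deposit it receives, so Bank 5 receives 32.74·0.9240^4 and lends 32.74·0.9240^5 ≈ 22.0515 billion.

€22.05 billion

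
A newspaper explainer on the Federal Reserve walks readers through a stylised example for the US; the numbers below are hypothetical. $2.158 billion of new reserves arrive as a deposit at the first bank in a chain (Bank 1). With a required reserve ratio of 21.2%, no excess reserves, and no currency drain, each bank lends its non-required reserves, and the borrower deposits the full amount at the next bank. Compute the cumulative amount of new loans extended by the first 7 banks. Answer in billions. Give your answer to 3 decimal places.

Bank i lends (1 − rr)^i of the original deposit: Bank 1 lends 2.158·0.7880 ≈ 1.7005, Bank 2 lends 2.158·0.7880² ≈ 1.3400, and so on.
Summing a geometric series: total = 2.158·[0.7880·(1 − 0.7880^7) / (1 − 0.7880)] ≈ 6.5079 billion.

$6.508 billion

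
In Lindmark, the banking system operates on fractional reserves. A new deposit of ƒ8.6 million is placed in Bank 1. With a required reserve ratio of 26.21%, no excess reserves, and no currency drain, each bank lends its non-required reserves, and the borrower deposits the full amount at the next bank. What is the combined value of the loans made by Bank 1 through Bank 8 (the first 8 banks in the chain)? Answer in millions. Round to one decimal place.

ƒ22.1 million

Bank i lends (1 − rr)^i of the original deposit: Bank 1 lends 8.6·0.7379 ≈ 6.3459, Bank 2 lends 8.6·0.7379² ≈ 4.6827, and so on.
Summing a geometric series: total = 8.6·[0.7379·(1 − 0.7379^8) / (1 − 0.7379)] ≈ 22.0837 million.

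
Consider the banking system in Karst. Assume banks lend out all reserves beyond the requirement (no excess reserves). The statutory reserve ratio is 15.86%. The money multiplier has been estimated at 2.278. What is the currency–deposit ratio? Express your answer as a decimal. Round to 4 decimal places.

Using m = 2.278. From m = (1 + c)/(c + rr + e), rearranging gives 1 + c = m·(c + rr + e), so c·(1 − m) = m·(rr + e) − 1.
Hence c = [m·(rr + e) − 1]/(1 − m) = [2.278 × (0.1586 + 0) − 1] / (1 − 2.278) ≈ 0.499772.

0.4998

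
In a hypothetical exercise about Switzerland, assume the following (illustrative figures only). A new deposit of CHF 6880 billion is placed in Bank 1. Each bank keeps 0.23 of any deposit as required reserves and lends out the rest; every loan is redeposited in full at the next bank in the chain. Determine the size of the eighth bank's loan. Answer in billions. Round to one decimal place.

CHF 850.2 billion

Each bank lends a fraction (1 − rr) = 0.7700 of the deposit it receives, so Bank 8 receives 6880·0.7700^7 and lends 6880·0.7700^8 ≈ 850.1866 billion.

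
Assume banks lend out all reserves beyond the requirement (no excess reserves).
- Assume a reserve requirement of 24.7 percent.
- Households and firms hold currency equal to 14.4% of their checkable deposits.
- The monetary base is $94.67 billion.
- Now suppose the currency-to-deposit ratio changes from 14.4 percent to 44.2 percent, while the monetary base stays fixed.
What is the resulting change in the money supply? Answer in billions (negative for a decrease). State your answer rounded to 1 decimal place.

Initially m₁ = (1 + 0.144) / (0.247 + 0.144) ≈ 2.9258, so M₁ = 2.9258 × 94.67 ≈ 276.9855 billion.
After the change m₂ = (1 + 0.442) / (0.247 + 0.442) ≈ 2.0929, so M₂ = 2.0929 × 94.67 ≈ 198.1348 billion.
ΔM = M₂ − M₁ = 198.1348 − 276.9855 = -78.8507 billion.

-78.9 billion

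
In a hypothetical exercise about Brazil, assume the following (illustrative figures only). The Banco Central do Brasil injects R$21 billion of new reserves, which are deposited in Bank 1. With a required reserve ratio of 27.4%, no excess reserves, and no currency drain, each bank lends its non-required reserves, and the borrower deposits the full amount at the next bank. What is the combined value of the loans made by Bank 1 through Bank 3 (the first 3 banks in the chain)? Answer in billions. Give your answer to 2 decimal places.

R$34.35 billion

Bank i lends (1 − rr)^i of the original deposit: Bank 1 lends 21·0.7260 = 15.2460, Bank 2 lends 21·0.7260² ≈ 11.0686, and so on.
Summing a geometric series: total = 21·[0.7260·(1 − 0.7260^3) / (1 − 0.7260)] ≈ 34.3504 billion.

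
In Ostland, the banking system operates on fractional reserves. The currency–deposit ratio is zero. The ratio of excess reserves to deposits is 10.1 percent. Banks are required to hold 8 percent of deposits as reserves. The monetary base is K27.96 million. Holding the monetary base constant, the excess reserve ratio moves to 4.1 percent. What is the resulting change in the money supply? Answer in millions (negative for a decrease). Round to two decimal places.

Initially m₁ = 1 / (0.08 + 0.101) ≈ 5.52486, so M₁ = 5.52486 × 27.96 ≈ 154.4751 million.
After the change m₂ = 1 / (0.08 + 0.041) ≈ 8.26446, so M₂ = 8.26446 × 27.96 ≈ 231.0743 million.
ΔM = M₂ − M₁ = 231.0743 − 154.4751 = 76.5992 million.

K76.60 million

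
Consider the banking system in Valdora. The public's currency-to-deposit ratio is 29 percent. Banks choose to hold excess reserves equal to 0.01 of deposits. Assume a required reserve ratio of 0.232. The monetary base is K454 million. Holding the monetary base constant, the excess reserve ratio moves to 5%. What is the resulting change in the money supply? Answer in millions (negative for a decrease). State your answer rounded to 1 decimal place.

-77.0 million

Initially m₁ = (1 + 0.29) / (0.232 + 0.01 + 0.29) ≈ 2.42481, so M₁ = 2.42481 × 454 ≈ 1100.8637 million.
After the change m₂ = (1 + 0.29) / (0.232 + 0.05 + 0.29) ≈ 2.25524, so M₂ = 2.25524 × 454 ≈ 1023.879 million.
ΔM = M₂ − M₁ = 1023.879 − 1100.8637 = -76.9847 million.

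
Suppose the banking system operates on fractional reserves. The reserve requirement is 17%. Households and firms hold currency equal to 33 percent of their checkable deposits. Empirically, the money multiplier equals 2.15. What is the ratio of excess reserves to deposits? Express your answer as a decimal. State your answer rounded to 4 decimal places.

0.1186

Using m = 2.15. Since m = (1 + c)/(c + rr + e), the denominator satisfies c + rr + e = (1 + c)/m = (1 + 0.33) / 2.15 ≈ 0.618605.
With c = 0.33 and rr = 0.17, the ratio of excess reserves to deposits is 0.618605 − 0.33 − 0.17 = 0.118605.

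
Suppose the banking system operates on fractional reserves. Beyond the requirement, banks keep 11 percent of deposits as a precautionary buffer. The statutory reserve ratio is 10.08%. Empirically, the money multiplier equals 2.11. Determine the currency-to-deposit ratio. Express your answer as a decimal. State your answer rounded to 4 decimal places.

Using m = 2.11. From m = (1 + c)/(c + rr + e), rearranging gives 1 + c = m·(c + rr + e), so c·(1 − m) = m·(rr + e) − 1.
Hence c = [m·(rr + e) − 1]/(1 − m) = [2.11 × (0.1008 + 0.11) − 1] / (1 − 2.11) ≈ 0.500191.

0.5002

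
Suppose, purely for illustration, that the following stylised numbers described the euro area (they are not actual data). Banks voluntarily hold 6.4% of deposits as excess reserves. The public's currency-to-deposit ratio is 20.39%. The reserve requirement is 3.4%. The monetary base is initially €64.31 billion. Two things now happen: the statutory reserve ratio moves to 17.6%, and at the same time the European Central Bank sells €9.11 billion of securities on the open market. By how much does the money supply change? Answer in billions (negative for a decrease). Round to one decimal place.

Before: m₁ = (1 + 0.2039) / (0.034 + 0.064 + 0.2039) ≈ 3.9877, MB₁ = 64.31, so M₁ = 3.9877 × 64.31 ≈ 256.449 billion.
After: m₂ = (1 + 0.2039) / (0.176 + 0.064 + 0.2039) ≈ 2.7121, MB₂ = 64.31 − 9.11 = 55.2, so M₂ = 2.7121 × 55.2 ≈ 149.7079 billion.
ΔM = M₂ − M₁ = 149.7079 − 256.449 = -106.7411 billion.

-106.7 billion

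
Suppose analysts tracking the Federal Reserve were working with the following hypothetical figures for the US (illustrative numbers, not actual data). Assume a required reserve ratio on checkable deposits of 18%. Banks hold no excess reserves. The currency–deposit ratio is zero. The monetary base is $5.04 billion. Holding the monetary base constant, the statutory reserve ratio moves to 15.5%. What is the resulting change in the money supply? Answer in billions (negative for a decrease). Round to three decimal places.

Initially m₁ = 1 / (0.18) ≈ 5.55556, so M₁ = 5.55556 × 5.04 ≈ 28 billion.
After the change m₂ = 1 / (0.155) ≈ 6.45161, so M₂ = 6.45161 × 5.04 ≈ 32.5161 billion.
ΔM = M₂ − M₁ = 32.5161 − 28 = 4.5161 billion.

$4.516 billion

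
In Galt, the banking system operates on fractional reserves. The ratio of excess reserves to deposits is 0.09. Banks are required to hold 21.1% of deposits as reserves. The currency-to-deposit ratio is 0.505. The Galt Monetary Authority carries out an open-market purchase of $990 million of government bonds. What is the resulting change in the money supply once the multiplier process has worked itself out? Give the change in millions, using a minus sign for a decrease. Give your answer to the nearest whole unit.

$1849 million

The money multiplier is m = (1 + c) / (rr + e + c) = (1 + 0.505) / (0.211 + 0.09 + 0.505) ≈ 1.8672.
The purchase adds 990 million of base, so ΔM = m × ΔMB = 1.8672 × (+990) = 1848.528 million.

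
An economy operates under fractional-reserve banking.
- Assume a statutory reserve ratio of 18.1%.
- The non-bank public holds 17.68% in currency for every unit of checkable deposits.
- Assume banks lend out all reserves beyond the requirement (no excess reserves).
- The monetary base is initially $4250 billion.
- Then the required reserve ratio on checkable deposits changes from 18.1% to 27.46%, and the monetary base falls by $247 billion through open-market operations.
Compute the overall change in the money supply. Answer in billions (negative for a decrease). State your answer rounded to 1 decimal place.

-3542.4 billion

Before: m₁ = (1 + 0.1768) / (0.181 + 0.1768) ≈ 3.288988, MB₁ = 4250, so M₁ = 3.288988 × 4250 = 13978.199 billion.
After: m₂ = (1 + 0.1768) / (0.2746 + 0.1768) ≈ 2.607000, MB₂ = 4250 − 247 = 4003, so M₂ = 2.607000 × 4003 = 10435.821 billion.
ΔM = M₂ − M₁ = 10435.821 − 13978.199 = -3542.378 billion.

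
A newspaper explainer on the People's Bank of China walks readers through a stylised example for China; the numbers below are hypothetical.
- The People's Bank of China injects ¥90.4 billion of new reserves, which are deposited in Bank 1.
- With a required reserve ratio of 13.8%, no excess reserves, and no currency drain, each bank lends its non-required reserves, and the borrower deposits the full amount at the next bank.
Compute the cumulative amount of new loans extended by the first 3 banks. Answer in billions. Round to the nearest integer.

¥203 billion

Bank i lends (1 − rr)^i of the original deposit: Bank 1 lends 90.4·0.8620 = 77.9248, Bank 2 lends 90.4·0.8620² ≈ 67.1712, and so on.
Summing a geometric series: total = 90.4·[0.8620·(1 − 0.8620^3) / (1 − 0.8620)] ≈ 202.9975 billion.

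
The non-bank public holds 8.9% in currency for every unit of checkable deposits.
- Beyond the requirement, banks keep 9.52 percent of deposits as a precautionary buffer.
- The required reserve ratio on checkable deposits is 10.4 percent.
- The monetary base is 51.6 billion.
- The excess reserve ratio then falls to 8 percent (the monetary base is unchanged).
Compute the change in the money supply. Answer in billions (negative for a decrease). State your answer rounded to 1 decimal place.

10.9 billion

Initially m₁ = (1 + 0.089) / (0.104 + 0.0952 + 0.089) ≈ 3.7786, so M₁ = 3.7786 × 51.6 ≈ 194.9758 billion.
After the change m₂ = (1 + 0.089) / (0.104 + 0.08 + 0.089) ≈ 3.9890, so M₂ = 3.9890 × 51.6 = 205.8324 billion.
ΔM = M₂ − M₁ = 205.8324 − 194.9758 = 10.8566 billion.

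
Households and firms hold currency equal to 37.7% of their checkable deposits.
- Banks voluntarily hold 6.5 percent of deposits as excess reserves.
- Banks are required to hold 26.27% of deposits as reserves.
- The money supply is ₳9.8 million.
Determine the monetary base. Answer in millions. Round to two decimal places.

₳5.02 million

The money multiplier is m = (1 + c) / (rr + e + c) = (1 + 0.377) / (0.2627 + 0.065 + 0.377) ≈ 1.9540.
MB = M / m = 9.8 / 1.9540 ≈ 5.0154 million.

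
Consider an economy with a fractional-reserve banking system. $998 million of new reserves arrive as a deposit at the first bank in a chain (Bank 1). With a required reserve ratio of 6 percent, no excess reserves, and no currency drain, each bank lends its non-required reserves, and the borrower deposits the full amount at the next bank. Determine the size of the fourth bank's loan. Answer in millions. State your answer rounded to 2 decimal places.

$779.19 million

Each bank lends a fraction (1 − rr) = 0.9400 of the deposit it receives, so Bank 4 receives 998·0.9400^3 and lends 998·0.9400^4 ≈ 779.1875 million.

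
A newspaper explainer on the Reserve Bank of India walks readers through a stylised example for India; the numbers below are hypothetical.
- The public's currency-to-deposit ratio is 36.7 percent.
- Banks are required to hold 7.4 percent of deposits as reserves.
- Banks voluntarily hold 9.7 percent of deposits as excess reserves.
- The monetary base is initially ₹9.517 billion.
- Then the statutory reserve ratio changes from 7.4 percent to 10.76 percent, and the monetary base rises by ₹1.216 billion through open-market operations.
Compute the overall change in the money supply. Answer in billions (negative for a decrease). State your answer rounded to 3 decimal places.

₹1.487 billion

Before: m₁ = (1 + 0.367) / (0.074 + 0.097 + 0.367) ≈ 2.540892, MB₁ = 9.517, so M₁ = 2.540892 × 9.517 ≈ 24.1817 billion.
After: m₂ = (1 + 0.367) / (0.1076 + 0.097 + 0.367) ≈ 2.391533, MB₂ = 9.517 + 1.216 = 10.733, so M₂ = 2.391533 × 10.733 ≈ 25.6683 billion.
ΔM = M₂ − M₁ = 25.6683 − 24.1817 = 1.4866 billion.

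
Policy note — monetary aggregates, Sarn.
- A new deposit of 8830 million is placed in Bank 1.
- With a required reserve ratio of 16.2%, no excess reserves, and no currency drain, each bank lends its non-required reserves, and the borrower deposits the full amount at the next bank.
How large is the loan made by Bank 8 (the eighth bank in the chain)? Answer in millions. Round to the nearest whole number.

Each bank lends a fraction (1 − rr) = 0.8380 of the deposit it receives, so Bank 8 receives 8830·0.8380^7 and lends 8830·0.8380^8 ≈ 2147.3995 million.

2147 million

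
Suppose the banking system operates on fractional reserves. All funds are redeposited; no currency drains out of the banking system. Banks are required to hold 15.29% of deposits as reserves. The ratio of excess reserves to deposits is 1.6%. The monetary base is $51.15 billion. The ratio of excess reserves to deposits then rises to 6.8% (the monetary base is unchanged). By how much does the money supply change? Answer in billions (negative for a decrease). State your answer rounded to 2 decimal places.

-71.29 billion

Initially m₁ = 1 / (0.1529 + 0.016) ≈ 5.92066, so M₁ = 5.92066 × 51.15 ≈ 302.8418 billion.
After the change m₂ = 1 / (0.1529 + 0.068) ≈ 4.52694, so M₂ = 4.52694 × 51.15 ≈ 231.553 billion.
ΔM = M₂ − M₁ = 231.553 − 302.8418 = -71.2888 billion.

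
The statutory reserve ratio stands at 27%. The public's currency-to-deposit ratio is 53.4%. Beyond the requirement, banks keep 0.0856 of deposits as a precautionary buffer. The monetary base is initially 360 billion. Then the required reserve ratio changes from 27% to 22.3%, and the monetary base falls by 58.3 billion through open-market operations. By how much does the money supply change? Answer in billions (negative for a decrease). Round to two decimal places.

Before: m₁ = (1 + 0.534) / (0.27 + 0.0856 + 0.534) ≈ 1.724371, MB₁ = 360, so M₁ = 1.724371 × 360 ≈ 620.7736 billion.
After: m₂ = (1 + 0.534) / (0.223 + 0.0856 + 0.534) ≈ 1.820555, MB₂ = 360 − 58.3 = 301.7, so M₂ = 1.820555 × 301.7 ≈ 549.2614 billion.
ΔM = M₂ − M₁ = 549.2614 − 620.7736 = -71.5122 billion.

-71.51 billion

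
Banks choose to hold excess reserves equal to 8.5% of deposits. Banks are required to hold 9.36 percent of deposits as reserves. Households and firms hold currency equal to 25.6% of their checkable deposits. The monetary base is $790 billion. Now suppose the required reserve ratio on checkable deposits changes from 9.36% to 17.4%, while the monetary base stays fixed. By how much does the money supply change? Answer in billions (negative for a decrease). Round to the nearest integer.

Initially m₁ = (1 + 0.256) / (0.0936 + 0.085 + 0.256) ≈ 2.89, so M₁ = 2.89 × 790 = 2283.1 billion.
After the change m₂ = (1 + 0.256) / (0.174 + 0.085 + 0.256) ≈ 2.4388, so M₂ = 2.4388 × 790 = 1926.652 billion.
ΔM = M₂ − M₁ = 1926.652 − 2283.1 = -356.448 billion.

-356 billion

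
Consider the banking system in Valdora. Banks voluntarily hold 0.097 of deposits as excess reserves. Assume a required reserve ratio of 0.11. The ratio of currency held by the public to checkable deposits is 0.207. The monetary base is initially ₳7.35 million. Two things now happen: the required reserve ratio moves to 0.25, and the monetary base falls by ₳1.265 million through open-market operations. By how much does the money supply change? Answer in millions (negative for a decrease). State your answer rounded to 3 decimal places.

-8.171 million

Before: m₁ = (1 + 0.207) / (0.11 + 0.097 + 0.207) ≈ 2.91546, MB₁ = 7.35, so M₁ = 2.91546 × 7.35 ≈ 21.4286 million.
After: m₂ = (1 + 0.207) / (0.25 + 0.097 + 0.207) ≈ 2.17870, MB₂ = 7.35 − 1.265 = 6.085, so M₂ = 2.17870 × 6.085 ≈ 13.2574 million.
ΔM = M₂ − M₁ = 13.2574 − 21.4286 = -8.1712 million.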